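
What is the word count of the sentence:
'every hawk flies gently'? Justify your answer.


Split into words: every | hawk | flies | gently = 4 words.

4


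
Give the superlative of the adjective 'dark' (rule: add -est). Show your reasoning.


Apply superlative formation (add -est): 'dark' -> 'darkest'.

darkest


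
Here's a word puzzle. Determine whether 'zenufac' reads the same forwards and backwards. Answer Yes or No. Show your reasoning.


Forward: 'zenufac'
Reversed: 'cafunez'
They differ.

No


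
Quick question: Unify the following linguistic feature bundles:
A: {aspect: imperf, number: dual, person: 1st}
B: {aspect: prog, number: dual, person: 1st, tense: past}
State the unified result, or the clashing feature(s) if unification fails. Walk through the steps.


Compare features:
aspect: A=imperf vs B=prog -> CLASH
number: A=dual vs B=dual -> unified: dual
person: A=1st vs B=1st -> unified: 1st
tense: A=_ vs B=past -> unified: past
Clash detected on feature 'aspect' (imperf vs prog); unification fails.

CLASH on 'aspect' (imperf vs prog)


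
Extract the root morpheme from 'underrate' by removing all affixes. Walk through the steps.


Remove prefix 'under' from 'underrate' to get root 'rate'.

rate


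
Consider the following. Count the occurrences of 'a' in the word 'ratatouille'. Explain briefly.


Letter 'a' in 'ratatouille': found at position(s) 2, 4 = 2 occurrence(s).

2


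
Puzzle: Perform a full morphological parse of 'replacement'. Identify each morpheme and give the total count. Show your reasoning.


Step 1: Identify prefix: 're' (meaning: again)
Step 2: Identify root: 'place'
Step 3: Identify suffix(es): 'ment'
Decomposition: re- (prefix: again) + place (root) + -ment (suffix: action/result)
Total morphemes: 3

3 morphemes (re- (prefix: again) + place (root) + -ment (suffix: action/result))


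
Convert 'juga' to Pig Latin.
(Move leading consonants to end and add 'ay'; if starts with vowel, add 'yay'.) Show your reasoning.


'juga': move consonant cluster 'j' to end and add 'ay': 'ugajay'.

ugajay


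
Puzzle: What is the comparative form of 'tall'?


Apply comparative formation (add -er): 'tall' -> 'taller'.

taller


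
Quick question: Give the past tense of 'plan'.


Apply rule: Double final consonant and add -ed. 'plan' becomes 'planned'.

planned


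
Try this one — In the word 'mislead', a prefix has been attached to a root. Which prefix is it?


The word 'mislead' = 'mis' (prefix) + 'lead' (root). The prefix is 'mis'.

mis


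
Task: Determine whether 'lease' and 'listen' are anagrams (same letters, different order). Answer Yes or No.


Sorted letters of 'lease': 'aeels'
Sorted letters of 'listen': 'eilnst'
They do not match.

No


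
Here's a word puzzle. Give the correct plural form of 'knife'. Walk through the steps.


Apply rule: Change -fe to -ves. 'knife' becomes 'knives'.

knives


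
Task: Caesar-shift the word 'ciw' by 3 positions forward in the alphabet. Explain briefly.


Shift each letter by 3: c -> f, i -> l, w -> z. Result: 'flz'.

flz


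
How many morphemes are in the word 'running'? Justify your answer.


Decomposition: run (root) + -ing (suffix) = 2 morpheme(s)

2 morphemes


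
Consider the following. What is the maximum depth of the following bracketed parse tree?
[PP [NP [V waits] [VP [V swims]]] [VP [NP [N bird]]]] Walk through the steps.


Count bracket nesting levels:
'[' at pos 0: depth = 1
'[' at pos 4: depth = 2
'[' at pos 8: depth = 3
'[' at pos 18: depth = 3
'[' at pos 22: depth = 4
'[' at pos 34: depth = 2
'[' at pos 38: depth = 3
'[' at pos 42: depth = 4
Maximum depth reached: 4

4


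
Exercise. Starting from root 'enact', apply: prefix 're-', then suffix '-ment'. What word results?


Step 1: Add prefix 're-' to 'enact' = 'reenact'
Step 2: Add suffix '-ment' to 'reenact' = 'reenactment'

reenactment


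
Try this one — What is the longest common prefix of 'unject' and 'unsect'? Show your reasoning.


Compare from the start: 2 characters match: 'un'. Mismatch at position 3: 'j' vs 's'.

un


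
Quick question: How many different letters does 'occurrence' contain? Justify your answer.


Unique letters in 'occurrence': {c, e, n, o, r, u} = 6 distinct letters.

6


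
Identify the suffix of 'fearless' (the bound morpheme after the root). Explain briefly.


The word 'fearless' = 'fear' (root) + '-less' (suffix). The suffix is '-less'.

less


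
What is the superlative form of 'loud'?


Apply superlative formation (add -est): 'loud' -> 'loudest'.

loudest


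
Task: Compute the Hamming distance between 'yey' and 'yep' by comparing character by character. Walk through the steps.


Alignment:
Position 1: 'y' vs 'y' = match
Position 2: 'e' vs 'e' = match
Position 3: 'y' vs 'p' = DIFFER
Total differences: 1

1


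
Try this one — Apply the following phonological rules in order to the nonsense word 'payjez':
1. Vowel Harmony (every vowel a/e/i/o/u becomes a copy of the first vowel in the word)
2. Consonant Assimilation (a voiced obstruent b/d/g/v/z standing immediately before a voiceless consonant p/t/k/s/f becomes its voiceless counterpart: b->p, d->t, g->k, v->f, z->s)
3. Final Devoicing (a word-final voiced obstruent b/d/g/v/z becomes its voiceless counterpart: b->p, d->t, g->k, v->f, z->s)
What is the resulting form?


Starting form: 'payjez'
Rule 1: Vowel Harmony: all vowels become 'a' (matching first vowel). 'payjez' -> 'payjaz'
Rule 2: Consonant Assimilation: no voiced obstruent (b/d/g/v/z) stands immediately before a voiceless consonant (p/t/k/s/f). No change.
Rule 3: Final Devoicing: word-final voiced obstruent 'z' becomes voiceless 's'. 'payjaz' -> 'payjas'
Final form: 'payjas'

payjas


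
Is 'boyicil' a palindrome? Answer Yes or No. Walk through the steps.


Forward: 'boyicil'
Reversed: 'liciyob'
They differ.

No


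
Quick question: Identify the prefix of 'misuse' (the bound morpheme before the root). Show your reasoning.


The word 'misuse' = 'mis' (prefix) + 'use' (root). The prefix is 'mis'.

mis


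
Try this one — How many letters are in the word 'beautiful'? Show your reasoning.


Spell out 'beautiful' and number each letter: b(1), e(2), a(3), u(4), t(5), i(6), f(7), u(8), l(9). Total: 9 letters.

9


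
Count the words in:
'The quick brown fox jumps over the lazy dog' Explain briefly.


Split into words: The | quick | brown | fox | jumps | over | the | lazy | dog = 9 words.

9


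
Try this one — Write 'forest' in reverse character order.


Reverse 'forest' character by character: 'tserof'.

tserof


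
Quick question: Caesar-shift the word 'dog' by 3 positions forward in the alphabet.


Shift each letter by 3: d -> g, o -> r, g -> j. Result: 'grj'.

grj


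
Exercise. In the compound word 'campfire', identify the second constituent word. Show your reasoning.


Split 'campfire' into 'camp' + 'fire'. The second part is 'fire'.

fire


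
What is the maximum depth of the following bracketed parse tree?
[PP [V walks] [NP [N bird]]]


Count bracket nesting levels:
'[' at pos 0: depth = 1
'[' at pos 4: depth = 2
'[' at pos 14: depth = 2
'[' at pos 18: depth = 3
Maximum depth reached: 3

3


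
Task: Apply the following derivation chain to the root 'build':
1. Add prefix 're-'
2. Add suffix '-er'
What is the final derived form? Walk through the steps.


Step 1: Add prefix 're-' to 'build' = 'rebuild'
Step 2: Add suffix '-er' to 'rebuild' = 'rebuilder'

rebuilder


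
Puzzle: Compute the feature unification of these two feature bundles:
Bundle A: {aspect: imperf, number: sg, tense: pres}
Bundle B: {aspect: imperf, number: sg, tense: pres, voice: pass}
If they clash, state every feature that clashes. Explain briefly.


Compare features:
aspect: A=imperf vs B=imperf -> unified: imperf
number: A=sg vs B=sg -> unified: sg
tense: A=pres vs B=pres -> unified: pres
voice: A=_ vs B=pass -> unified: pass
No clashes found.

Unified: {aspect: imperf, number: sg, tense: pres, voice: pass}


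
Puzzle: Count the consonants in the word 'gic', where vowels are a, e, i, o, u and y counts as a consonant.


Consonants in 'gic': g, c = 2 consonants.

2


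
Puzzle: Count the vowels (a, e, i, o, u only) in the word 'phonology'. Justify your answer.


Vowels in 'phonology': o, o, o = 3 vowels.

3


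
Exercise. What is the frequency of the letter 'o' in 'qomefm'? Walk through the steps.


Letter 'o' in 'qomefm': found at position(s) 2 = 1 occurrence(s).

1


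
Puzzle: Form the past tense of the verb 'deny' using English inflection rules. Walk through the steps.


Apply rule: Change -y to -ied. 'deny' becomes 'denied'.

denied


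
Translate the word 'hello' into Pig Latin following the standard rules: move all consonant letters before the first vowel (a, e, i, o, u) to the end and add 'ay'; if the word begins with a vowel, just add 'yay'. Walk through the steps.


'hello': move consonant cluster 'h' to end and add 'ay': 'ellohay'.

ellohay


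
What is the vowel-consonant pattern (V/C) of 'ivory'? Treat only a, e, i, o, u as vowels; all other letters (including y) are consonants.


Letter mapping: i = V, v = C, o = V, r = C, y = C.

VCVCC


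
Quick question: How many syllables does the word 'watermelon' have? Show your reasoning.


Break 'watermelon' into syllables: wa-ter-mel-on -> wa | ter | mel | on = 4 syllables

4 syllables


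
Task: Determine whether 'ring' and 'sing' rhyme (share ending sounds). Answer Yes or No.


Rime (stressed vowel + following sounds) of 'ring': -ing = /ɪŋ/
Rime of 'sing': -ing = /ɪŋ/
/ɪŋ/ and /ɪŋ/ are the same ending sound, so the words rhyme.

Yes


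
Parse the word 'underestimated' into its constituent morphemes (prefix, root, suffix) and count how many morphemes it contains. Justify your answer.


Step 1: Identify prefix: 'under' (meaning: beneath/insufficient)
Step 2: Identify root: 'estimate'
Step 3: Identify suffix(es): 'ed'
Decomposition: under- (prefix: beneath/insufficient) + estimate (root) + -ed (suffix: past)
Total morphemes: 3

3 morphemes (under- (prefix: beneath/insufficient) + estimate (root) + -ed (suffix: past))


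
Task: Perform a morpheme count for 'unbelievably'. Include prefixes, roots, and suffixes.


Decomposition: un- (prefix) + believe (root) + -able (suffix) + -ly (suffix) = 4 morpheme(s)

4 morphemes


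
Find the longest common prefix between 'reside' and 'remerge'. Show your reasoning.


Compare from the start: 2 characters match: 're'. Mismatch at position 3: 's' vs 'm'.

re


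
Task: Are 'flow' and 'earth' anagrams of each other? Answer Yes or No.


Sorted letters of 'flow': 'flow'
Sorted letters of 'earth': 'aehrt'
They do not match.

No


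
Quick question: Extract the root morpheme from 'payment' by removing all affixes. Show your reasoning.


Remove suffix '-ment' from 'payment' to get root 'pay'.

pay


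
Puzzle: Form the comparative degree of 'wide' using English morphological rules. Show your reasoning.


Apply comparative formation (ends in e: add -r): 'wide' -> 'wider'.

wider


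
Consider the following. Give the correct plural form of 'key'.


Apply rule: Add -s. 'key' becomes 'keys'.

keys


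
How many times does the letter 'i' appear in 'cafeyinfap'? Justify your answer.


Letter 'i' in 'cafeyinfap': found at position(s) 6 = 1 occurrence(s).

1


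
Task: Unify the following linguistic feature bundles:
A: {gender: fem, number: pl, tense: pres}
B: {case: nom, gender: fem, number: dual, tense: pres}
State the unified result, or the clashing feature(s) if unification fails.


Compare features:
case: A=_ vs B=nom -> unified: nom
gender: A=fem vs B=fem -> unified: fem
number: A=pl vs B=dual -> CLASH
tense: A=pres vs B=pres -> unified: pres
Clash detected on feature 'number' (pl vs dual); unification fails.

CLASH on 'number' (pl vs dual)


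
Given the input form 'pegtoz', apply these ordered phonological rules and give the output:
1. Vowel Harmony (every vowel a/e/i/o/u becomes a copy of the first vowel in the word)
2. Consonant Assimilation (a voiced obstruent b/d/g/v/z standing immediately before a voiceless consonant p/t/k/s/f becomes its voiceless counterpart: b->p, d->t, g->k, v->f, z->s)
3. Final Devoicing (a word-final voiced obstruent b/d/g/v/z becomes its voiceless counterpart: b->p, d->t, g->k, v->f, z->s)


Starting form: 'pegtoz'
Rule 1: Vowel Harmony: all vowels become 'e' (matching first vowel). 'pegtoz' -> 'pegtez'
Rule 2: Consonant Assimilation: voiced obstruent before voiceless consonant becomes voiceless ('gt' -> 'kt'). 'pegtez' -> 'pektez'
Rule 3: Final Devoicing: word-final voiced obstruent 'z' becomes voiceless 's'. 'pektez' -> 'pektes'
Final form: 'pektes'

pektes


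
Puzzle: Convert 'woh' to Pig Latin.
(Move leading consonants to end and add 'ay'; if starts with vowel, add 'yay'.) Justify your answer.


'woh': move consonant cluster 'w' to end and add 'ay': 'ohway'.

ohway


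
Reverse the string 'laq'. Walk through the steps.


Reverse 'laq' character by character: 'qal'.

qal


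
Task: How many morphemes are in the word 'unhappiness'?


Decomposition: un- (prefix) + happy (root) + -ness (suffix) = 3 morpheme(s)

3 morphemes


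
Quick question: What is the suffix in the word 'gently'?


The word 'gently' = 'gentle' (root) + '-ly' (suffix). The suffix is '-ly'.

ly


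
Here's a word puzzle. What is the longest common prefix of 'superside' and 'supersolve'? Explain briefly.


Compare from the start: 6 characters match: 'supers'. Mismatch at position 7: 'i' vs 'o'.

supers


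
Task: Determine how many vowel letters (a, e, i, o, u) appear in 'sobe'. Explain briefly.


Vowels in 'sobe': o, e = 2 vowels.

2


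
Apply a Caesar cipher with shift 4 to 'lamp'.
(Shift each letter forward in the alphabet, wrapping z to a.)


Shift each letter by 4: l -> p, a -> e, m -> q, p -> t. Result: 'peqt'.

peqt


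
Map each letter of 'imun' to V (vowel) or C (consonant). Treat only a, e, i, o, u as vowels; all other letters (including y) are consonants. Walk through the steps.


Letter mapping: i = V, m = C, u = V, n = C.

VCVC


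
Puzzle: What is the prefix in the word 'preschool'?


The word 'preschool' = 'pre' (prefix) + 'school' (root). The prefix is 'pre'.

pre


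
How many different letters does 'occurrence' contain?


Unique letters in 'occurrence': {c, e, n, o, r, u} = 6 distinct letters.

6


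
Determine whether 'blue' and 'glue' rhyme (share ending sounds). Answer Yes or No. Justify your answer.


Rime (stressed vowel + following sounds) of 'blue': -ue = /uː/
Rime of 'glue': -ue = /uː/
/uː/ and /uː/ are the same ending sound, so the words rhyme.

Yes


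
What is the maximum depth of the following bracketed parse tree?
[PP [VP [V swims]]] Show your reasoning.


Count bracket nesting levels:
'[' at pos 0: depth = 1
'[' at pos 4: depth = 2
'[' at pos 8: depth = 3
Maximum depth reached: 3

3


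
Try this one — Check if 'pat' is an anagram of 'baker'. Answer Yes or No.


Sorted letters of 'pat': 'apt'
Sorted letters of 'baker': 'abekr'
They do not match.

No


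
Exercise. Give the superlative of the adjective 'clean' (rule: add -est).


Apply superlative formation (add -est): 'clean' -> 'cleanest'.

cleanest


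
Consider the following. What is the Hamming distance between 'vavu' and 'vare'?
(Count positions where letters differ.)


Alignment:
Position 1: 'v' vs 'v' = match
Position 2: 'a' vs 'a' = match
Position 3: 'v' vs 'r' = DIFFER
Position 4: 'u' vs 'e' = DIFFER
Total differences: 2

2


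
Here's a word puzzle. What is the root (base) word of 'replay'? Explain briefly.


Remove prefix 're' from 'replay' to get root 'play'.

play


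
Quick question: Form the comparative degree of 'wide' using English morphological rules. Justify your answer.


Apply comparative formation (ends in e: add -r): 'wide' -> 'wider'.

wider


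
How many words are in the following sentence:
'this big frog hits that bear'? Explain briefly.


Split into words: this | big | frog | hits | that | bear = 6 words.

6


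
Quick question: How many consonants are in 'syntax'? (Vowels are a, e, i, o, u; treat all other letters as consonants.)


Consonants in 'syntax': s, y, n, t, x = 5 consonants.

5


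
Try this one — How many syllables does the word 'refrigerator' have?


Break 'refrigerator' into syllables: re-frig-er-a-tor -> re | frig | er | a | tor = 5 syllables

5 syllables


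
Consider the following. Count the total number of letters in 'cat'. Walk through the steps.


Spell out 'cat' and number each letter: c(1), a(2), t(3). Total: 3 letters.

3


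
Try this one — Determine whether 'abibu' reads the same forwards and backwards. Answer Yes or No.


Forward: 'abibu'
Reversed: 'ubiba'
They differ.

No


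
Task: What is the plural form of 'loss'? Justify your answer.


Apply rule: Add -es (sibilant/fricative ending). 'loss' becomes 'losses'.

losses


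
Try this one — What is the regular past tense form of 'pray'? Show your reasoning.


Apply rule: Add -ed. 'pray' becomes 'prayed'.

prayed


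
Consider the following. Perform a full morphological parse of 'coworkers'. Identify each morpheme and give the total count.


Step 1: Identify prefix: 'co' (meaning: together)
Step 2: Identify root: 'work'
Step 3: Identify suffix(es): 'er, s'
Decomposition: co- (prefix: together) + work (root) + -er (suffix: one who) + -s (plural)
Total morphemes: 4

4 morphemes (co- (prefix: together) + work (root) + -er (suffix: one who) + -s (plural))


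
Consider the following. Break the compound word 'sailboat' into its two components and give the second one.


Split 'sailboat' into 'sail' + 'boat'. The second part is 'boat'.

boat


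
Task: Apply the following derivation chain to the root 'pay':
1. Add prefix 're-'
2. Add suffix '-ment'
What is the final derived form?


Step 1: Add prefix 're-' to 'pay' = 'repay'
Step 2: Add suffix '-ment' to 'repay' = 'repayment'

repayment


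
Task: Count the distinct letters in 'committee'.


Unique letters in 'committee': {c, e, i, m, o, t} = 6 distinct letters.

6


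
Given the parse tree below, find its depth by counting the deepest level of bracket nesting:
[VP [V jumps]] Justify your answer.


Count bracket nesting levels:
'[' at pos 0: depth = 1
'[' at pos 4: depth = 2
Maximum depth reached: 2

2


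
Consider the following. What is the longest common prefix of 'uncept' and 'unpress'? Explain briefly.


Compare from the start: 2 characters match: 'un'. Mismatch at position 3: 'c' vs 'p'.

un


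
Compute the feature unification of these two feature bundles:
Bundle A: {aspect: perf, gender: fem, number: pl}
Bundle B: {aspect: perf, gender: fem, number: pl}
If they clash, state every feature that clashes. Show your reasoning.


Compare features:
aspect: A=perf vs B=perf -> unified: perf
gender: A=fem vs B=fem -> unified: fem
number: A=pl vs B=pl -> unified: pl
No clashes found.

Unified: {aspect: perf, gender: fem, number: pl}


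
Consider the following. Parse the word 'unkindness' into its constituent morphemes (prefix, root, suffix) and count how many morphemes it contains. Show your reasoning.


Step 1: Identify prefix: 'un' (meaning: not/reverse)
Step 2: Identify root: 'kind'
Step 3: Identify suffix(es): 'ness'
Decomposition: un- (prefix: not/reverse) + kind (root) + -ness (suffix: state of)
Total morphemes: 3

3 morphemes (un- (prefix: not/reverse) + kind (root) + -ness (suffix: state of))


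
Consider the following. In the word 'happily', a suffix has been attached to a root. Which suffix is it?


The word 'happily' = 'happy' (root) + '-ly' (suffix). The suffix is '-ly'.

ly


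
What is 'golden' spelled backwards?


Reverse 'golden' character by character: 'nedlog'.

nedlog


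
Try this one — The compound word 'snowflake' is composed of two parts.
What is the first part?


Split 'snowflake' into 'snow' + 'flake'. The first part is 'snow'.

snow


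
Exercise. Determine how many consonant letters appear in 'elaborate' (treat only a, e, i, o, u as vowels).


Consonants in 'elaborate': l, b, r, t = 4 consonants.

4


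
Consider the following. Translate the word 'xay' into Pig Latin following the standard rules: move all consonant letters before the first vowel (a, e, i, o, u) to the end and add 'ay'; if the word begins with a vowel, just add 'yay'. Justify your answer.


'xay': move consonant cluster 'x' to end and add 'ay': 'ayxay'.

ayxay


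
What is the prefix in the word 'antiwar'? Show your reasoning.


The word 'antiwar' = 'anti' (prefix) + 'war' (root). The prefix is 'anti'.

anti


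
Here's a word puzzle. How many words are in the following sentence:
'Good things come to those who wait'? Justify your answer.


Split into words: Good | things | come | to | those | who | wait = 7 words.

7


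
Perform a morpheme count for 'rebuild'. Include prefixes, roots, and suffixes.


Decomposition: re- (prefix) + build (root) = 2 morpheme(s)

2 morphemes


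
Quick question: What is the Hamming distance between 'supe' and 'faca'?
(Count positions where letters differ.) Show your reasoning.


Alignment:
Position 1: 's' vs 'f' = DIFFER
Position 2: 'u' vs 'a' = DIFFER
Position 3: 'p' vs 'c' = DIFFER
Position 4: 'e' vs 'a' = DIFFER
Total differences: 4

4


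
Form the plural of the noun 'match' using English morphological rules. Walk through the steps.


Apply rule: Add -es (sibilant/fricative ending). 'match' becomes 'matches'.

matches


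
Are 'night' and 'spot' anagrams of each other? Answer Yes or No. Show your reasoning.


Sorted letters of 'night': 'ghint'
Sorted letters of 'spot': 'opst'
They do not match.

No


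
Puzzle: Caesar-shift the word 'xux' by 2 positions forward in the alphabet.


Shift each letter by 2: x -> z, u -> w, x -> z. Result: 'zwz'.

zwz


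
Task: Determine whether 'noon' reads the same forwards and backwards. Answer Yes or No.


Forward: 'noon'
Reversed: 'noon'
They are identical.

Yes


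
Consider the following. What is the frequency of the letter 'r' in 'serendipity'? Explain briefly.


Letter 'r' in 'serendipity': found at position(s) 3 = 1 occurrence(s).

1


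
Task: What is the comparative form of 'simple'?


Apply comparative formation (ends in e: add -r): 'simple' -> 'simpler'.

simpler


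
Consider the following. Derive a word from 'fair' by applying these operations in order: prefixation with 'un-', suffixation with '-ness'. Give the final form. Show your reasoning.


Step 1: Add prefix 'un-' to 'fair' = 'unfair'
Step 2: Add suffix '-ness' to 'unfair' = 'unfairness'

unfairness


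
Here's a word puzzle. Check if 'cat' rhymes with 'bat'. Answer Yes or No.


Rime (stressed vowel + following sounds) of 'cat': -at = /æt/
Rime of 'bat': -at = /æt/
/æt/ and /æt/ are the same ending sound, so the words rhyme.

Yes


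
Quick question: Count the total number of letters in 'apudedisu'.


Spell out 'apudedisu' and number each letter: a(1), p(2), u(3), d(4), e(5), d(6), i(7), s(8), u(9). Total: 9 letters.

9


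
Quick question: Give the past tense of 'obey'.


Apply rule: Add -ed. 'obey' becomes 'obeyed'.

obeyed


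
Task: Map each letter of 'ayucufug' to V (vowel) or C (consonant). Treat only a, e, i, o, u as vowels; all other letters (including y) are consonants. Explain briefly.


Letter mapping: a = V, y = C, u = V, c = C, u = V, f = C, u = V, g = C.

VCVCVCVC


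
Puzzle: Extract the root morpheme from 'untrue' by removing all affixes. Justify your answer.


Remove prefix 'un' from 'untrue' to get root 'true'.

true


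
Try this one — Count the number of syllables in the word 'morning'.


Break 'morning' into syllables: morn-ing -> morn | ing = 2 syllables

2 syllables


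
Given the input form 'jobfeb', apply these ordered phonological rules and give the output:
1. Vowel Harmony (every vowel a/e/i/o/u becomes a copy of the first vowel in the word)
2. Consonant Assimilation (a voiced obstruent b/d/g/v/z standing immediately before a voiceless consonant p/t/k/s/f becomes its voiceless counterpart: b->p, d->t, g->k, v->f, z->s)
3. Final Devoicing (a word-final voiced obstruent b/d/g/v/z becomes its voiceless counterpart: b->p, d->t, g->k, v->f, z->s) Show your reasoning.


Starting form: 'jobfeb'
Rule 1: Vowel Harmony: all vowels become 'o' (matching first vowel). 'jobfeb' -> 'jobfob'
Rule 2: Consonant Assimilation: voiced obstruent before voiceless consonant becomes voiceless ('bf' -> 'pf'). 'jobfob' -> 'jopfob'
Rule 3: Final Devoicing: word-final voiced obstruent 'b' becomes voiceless 'p'. 'jopfob' -> 'jopfop'
Final form: 'jopfop'

jopfop


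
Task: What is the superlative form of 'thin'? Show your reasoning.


Apply superlative formation (double final consonant, add -est): 'thin' -> 'thinnest'.

thinnest


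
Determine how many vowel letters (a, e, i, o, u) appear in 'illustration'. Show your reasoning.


Vowels in 'illustration': i, u, a, i, o = 5 vowels.

5


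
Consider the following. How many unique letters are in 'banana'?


Unique letters in 'banana': {a, b, n} = 3 distinct letters.

3


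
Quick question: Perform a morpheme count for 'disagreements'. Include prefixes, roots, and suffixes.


Decomposition: dis- (prefix) + agree (root) + -ment (suffix) + -s (plural) = 4 morpheme(s)

4 morphemes


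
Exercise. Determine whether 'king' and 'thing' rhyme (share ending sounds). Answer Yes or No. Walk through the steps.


Rime (stressed vowel + following sounds) of 'king': -ing = /ɪŋ/
Rime of 'thing': -ing = /ɪŋ/
/ɪŋ/ and /ɪŋ/ are the same ending sound, so the words rhyme.

Yes


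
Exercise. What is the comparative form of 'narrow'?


Apply comparative formation (add -er): 'narrow' -> 'narrower'.

narrower


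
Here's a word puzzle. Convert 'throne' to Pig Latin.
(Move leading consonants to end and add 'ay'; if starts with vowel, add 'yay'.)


'throne': move consonant cluster 'thr' to end and add 'ay': 'onethray'.

onethray


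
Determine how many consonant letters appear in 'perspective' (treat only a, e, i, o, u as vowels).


Consonants in 'perspective': p, r, s, p, c, t, v = 7 consonants.

7


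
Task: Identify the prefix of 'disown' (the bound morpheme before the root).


The word 'disown' = 'dis' (prefix) + 'own' (root). The prefix is 'dis'.

dis


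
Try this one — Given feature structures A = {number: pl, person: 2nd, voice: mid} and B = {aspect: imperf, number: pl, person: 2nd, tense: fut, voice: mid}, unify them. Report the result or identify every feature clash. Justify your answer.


Compare features:
aspect: A=_ vs B=imperf -> unified: imperf
number: A=pl vs B=pl -> unified: pl
person: A=2nd vs B=2nd -> unified: 2nd
tense: A=_ vs B=fut -> unified: fut
voice: A=mid vs B=mid -> unified: mid
No clashes found.

Unified: {aspect: imperf, number: pl, person: 2nd, tense: fut, voice: mid}


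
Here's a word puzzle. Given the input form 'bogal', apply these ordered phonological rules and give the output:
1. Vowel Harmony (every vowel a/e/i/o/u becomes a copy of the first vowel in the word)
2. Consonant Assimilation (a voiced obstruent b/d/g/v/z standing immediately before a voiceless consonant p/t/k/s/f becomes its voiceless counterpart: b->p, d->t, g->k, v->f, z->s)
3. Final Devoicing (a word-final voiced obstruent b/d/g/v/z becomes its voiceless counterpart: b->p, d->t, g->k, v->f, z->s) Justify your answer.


Starting form: 'bogal'
Rule 1: Vowel Harmony: all vowels become 'o' (matching first vowel). 'bogal' -> 'bogol'
Rule 2: Consonant Assimilation: no voiced obstruent (b/d/g/v/z) stands immediately before a voiceless consonant (p/t/k/s/f). No change.
Rule 3: Final Devoicing: final consonant 'l' is not one of the voiced obstruents b/d/g/v/z. No change.
Final form: 'bogol'

bogol


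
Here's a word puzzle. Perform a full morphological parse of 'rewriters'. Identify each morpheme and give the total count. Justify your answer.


Step 1: Identify prefix: 're' (meaning: again)
Step 2: Identify root: 'write'
Step 3: Identify suffix(es): 'er, s'
Decomposition: re- (prefix: again) + write (root) + -er (suffix: one who) + -s (plural)
Total morphemes: 4

4 morphemes (re- (prefix: again) + write (root) + -er (suffix: one who) + -s (plural))


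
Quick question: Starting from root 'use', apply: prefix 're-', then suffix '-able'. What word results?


Step 1: Add prefix 're-' to 'use' = 'reuse'
Step 2: Add suffix '-able' to 'reuse' = 'reusable'

reusable


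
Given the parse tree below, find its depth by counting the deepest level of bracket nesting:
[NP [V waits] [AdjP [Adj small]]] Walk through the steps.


Count bracket nesting levels:
'[' at pos 0: depth = 1
'[' at pos 4: depth = 2
'[' at pos 14: depth = 2
'[' at pos 20: depth = 3
Maximum depth reached: 3

3


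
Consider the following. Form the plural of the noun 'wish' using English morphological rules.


Apply rule: Add -es (sibilant/fricative ending). 'wish' becomes 'wishes'.

wishes


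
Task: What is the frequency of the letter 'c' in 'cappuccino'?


Letter 'c' in 'cappuccino': found at position(s) 1, 6, 7 = 3 occurrence(s).

3


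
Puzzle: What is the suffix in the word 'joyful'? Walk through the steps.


The word 'joyful' = 'joy' (root) + '-ful' (suffix). The suffix is '-ful'.

ful


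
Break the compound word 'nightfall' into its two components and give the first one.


Split 'nightfall' into 'night' + 'fall'. The first part is 'night'.

night


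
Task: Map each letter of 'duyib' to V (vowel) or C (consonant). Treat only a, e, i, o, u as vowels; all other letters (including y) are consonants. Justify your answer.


Letter mapping: d = C, u = V, y = C, i = V, b = C.

CVCVC


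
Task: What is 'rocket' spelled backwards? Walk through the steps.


Reverse 'rocket' character by character: 'tekcor'.

tekcor


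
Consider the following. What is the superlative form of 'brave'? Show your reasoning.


Apply superlative formation (ends in e: add -st): 'brave' -> 'bravest'.

bravest


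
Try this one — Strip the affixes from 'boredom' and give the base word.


Remove suffix '-dom' from 'boredom' to get root 'bore'.

bore


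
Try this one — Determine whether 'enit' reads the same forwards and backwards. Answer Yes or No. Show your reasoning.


Forward: 'enit'
Reversed: 'tine'
They differ.

No


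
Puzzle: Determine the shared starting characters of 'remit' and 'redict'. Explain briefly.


Compare from the start: 2 characters match: 're'. Mismatch at position 3: 'm' vs 'd'.

re


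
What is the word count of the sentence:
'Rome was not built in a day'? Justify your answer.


Split into words: Rome | was | not | built | in | a | day = 7 words.

7


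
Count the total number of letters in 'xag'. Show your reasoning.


Spell out 'xag' and number each letter: x(1), a(2), g(3). Total: 3 letters.

3


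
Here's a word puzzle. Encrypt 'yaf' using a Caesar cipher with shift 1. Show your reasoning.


Shift each letter by 1: y -> z, a -> b, f -> g. Result: 'zbg'.

zbg


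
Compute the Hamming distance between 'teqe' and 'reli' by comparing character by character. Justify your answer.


Alignment:
Position 1: 't' vs 'r' = DIFFER
Position 2: 'e' vs 'e' = match
Position 3: 'q' vs 'l' = DIFFER
Position 4: 'e' vs 'i' = DIFFER
Total differences: 3

3


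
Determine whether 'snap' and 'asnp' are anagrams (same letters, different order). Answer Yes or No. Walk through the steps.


Sorted letters of 'snap': 'anps'
Sorted letters of 'asnp': 'anps'
They match.

Yes


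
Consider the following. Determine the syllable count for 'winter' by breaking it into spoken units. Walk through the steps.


Break 'winter' into syllables: win-ter -> win | ter = 2 syllables

2 syllables


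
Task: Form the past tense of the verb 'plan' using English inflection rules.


Apply rule: Double final consonant and add -ed. 'plan' becomes 'planned'.

planned


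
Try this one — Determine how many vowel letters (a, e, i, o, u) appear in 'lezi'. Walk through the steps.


Vowels in 'lezi': e, i = 2 vowels.

2


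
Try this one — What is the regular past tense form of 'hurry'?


Apply rule: Change -y to -ied. 'hurry' becomes 'hurried'.

hurried


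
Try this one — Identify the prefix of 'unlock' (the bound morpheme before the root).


The word 'unlock' = 'un' (prefix) + 'lock' (root). The prefix is 'un'.

un


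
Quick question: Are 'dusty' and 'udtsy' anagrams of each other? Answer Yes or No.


Sorted letters of 'dusty': 'dstuy'
Sorted letters of 'udtsy': 'dstuy'
They match.

Yes


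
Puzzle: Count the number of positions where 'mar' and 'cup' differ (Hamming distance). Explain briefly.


Alignment:
Position 1: 'm' vs 'c' = DIFFER
Position 2: 'a' vs 'u' = DIFFER
Position 3: 'r' vs 'p' = DIFFER
Total differences: 3

3


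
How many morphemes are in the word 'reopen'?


Decomposition: re- (prefix) + open (root) = 2 morpheme(s)

2 morphemes


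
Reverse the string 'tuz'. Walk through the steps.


Reverse 'tuz' character by character: 'zut'.

zut


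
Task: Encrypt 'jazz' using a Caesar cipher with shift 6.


Shift each letter by 6: j -> p, a -> g, z -> f, z -> f. Result: 'pgff'.

pgff


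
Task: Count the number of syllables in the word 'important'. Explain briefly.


Break 'important' into syllables: im-por-tant -> im | por | tant = 3 syllables

3 syllables


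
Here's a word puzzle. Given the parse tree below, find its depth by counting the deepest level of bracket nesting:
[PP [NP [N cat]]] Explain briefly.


Count bracket nesting levels:
'[' at pos 0: depth = 1
'[' at pos 4: depth = 2
'[' at pos 8: depth = 3
Maximum depth reached: 3

3


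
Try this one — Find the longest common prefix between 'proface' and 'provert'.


Compare from the start: 3 characters match: 'pro'. Mismatch at position 4: 'f' vs 'v'.

pro


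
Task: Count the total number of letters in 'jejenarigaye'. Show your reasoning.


Spell out 'jejenarigaye' and number each letter: j(1), e(2), j(3), e(4), n(5), a(6), r(7), i(8), g(9), a(10), y(11), e(12). Total: 12 letters.

12


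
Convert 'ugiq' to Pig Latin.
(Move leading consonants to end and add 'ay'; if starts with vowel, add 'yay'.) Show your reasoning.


'ugiq' starts with a vowel, so add 'yay': 'ugiqyay'.

ugiqyay


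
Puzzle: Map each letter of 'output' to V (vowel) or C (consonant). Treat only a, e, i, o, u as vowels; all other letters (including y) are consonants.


Letter mapping: o = V, u = V, t = C, p = C, u = V, t = C.

VVCCVC


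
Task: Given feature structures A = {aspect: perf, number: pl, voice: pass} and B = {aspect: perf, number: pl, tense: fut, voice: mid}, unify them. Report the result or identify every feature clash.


Compare features:
aspect: A=perf vs B=perf -> unified: perf
number: A=pl vs B=pl -> unified: pl
tense: A=_ vs B=fut -> unified: fut
voice: A=pass vs B=mid -> CLASH
Clash detected on feature 'voice' (pass vs mid); unification fails.

CLASH on 'voice' (pass vs mid)


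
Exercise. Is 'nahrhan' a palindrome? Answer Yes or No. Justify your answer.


Forward: 'nahrhan'
Reversed: 'nahrhan'
They are identical.

Yes


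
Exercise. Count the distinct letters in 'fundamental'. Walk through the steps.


Unique letters in 'fundamental': {a, d, e, f, l, m, n, t, u} = 9 distinct letters.

9


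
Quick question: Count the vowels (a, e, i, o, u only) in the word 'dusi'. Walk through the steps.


Vowels in 'dusi': u, i = 2 vowels.

2


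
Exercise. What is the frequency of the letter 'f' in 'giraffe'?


Letter 'f' in 'giraffe': found at position(s) 5, 6 = 2 occurrence(s).

2


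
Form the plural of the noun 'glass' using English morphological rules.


Apply rule: Add -es (sibilant/fricative ending). 'glass' becomes 'glasses'.

glasses


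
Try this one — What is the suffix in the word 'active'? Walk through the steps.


The word 'active' = 'act' (root) + '-ive' (suffix). The suffix is '-ive'.

ive


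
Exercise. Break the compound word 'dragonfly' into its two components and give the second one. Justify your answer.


Split 'dragonfly' into 'dragon' + 'fly'. The second part is 'fly'.

fly


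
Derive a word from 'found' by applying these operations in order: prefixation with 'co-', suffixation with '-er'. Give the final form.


Step 1: Add prefix 'co-' to 'found' = 'cofound'
Step 2: Add suffix '-er' to 'cofound' = 'cofounder'

cofounder


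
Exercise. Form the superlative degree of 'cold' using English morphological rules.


Apply superlative formation (add -est): 'cold' -> 'coldest'.

coldest


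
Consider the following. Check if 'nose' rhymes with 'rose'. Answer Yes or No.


Rime (stressed vowel + following sounds) of 'nose': -ose = /oʊz/
Rime of 'rose': -ose = /oʊz/
/oʊz/ and /oʊz/ are the same ending sound, so the words rhyme.

Yes


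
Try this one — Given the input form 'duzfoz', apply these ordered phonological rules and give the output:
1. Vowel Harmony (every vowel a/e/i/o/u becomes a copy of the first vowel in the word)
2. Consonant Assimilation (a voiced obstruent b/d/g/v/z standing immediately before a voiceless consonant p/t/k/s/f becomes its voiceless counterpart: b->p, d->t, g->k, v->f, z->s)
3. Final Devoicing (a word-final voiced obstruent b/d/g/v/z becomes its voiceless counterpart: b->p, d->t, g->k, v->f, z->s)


Starting form: 'duzfoz'
Rule 1: Vowel Harmony: all vowels become 'u' (matching first vowel). 'duzfoz' -> 'duzfuz'
Rule 2: Consonant Assimilation: voiced obstruent before voiceless consonant becomes voiceless ('zf' -> 'sf'). 'duzfuz' -> 'dusfuz'
Rule 3: Final Devoicing: word-final voiced obstruent 'z' becomes voiceless 's'. 'dusfuz' -> 'dusfus'
Final form: 'dusfus'

dusfus


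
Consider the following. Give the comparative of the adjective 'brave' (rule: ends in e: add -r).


Apply comparative formation (ends in e: add -r): 'brave' -> 'braver'.

braver


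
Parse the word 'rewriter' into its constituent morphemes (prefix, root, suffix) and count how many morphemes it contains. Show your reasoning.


Step 1: Identify prefix: 're' (meaning: again)
Step 2: Identify root: 'write'
Step 3: Identify suffix(es): 'er'
Decomposition: re- (prefix: again) + write (root) + -er (suffix: one who)
Total morphemes: 3

3 morphemes (re- (prefix: again) + write (root) + -er (suffix: one who))


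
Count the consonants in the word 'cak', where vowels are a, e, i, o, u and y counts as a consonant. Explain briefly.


Consonants in 'cak': c, k = 2 consonants.

2


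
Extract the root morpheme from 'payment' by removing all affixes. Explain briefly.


Remove suffix '-ment' from 'payment' to get root 'pay'.

pay


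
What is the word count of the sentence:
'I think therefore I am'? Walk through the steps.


Split into words: I | think | therefore | I | am = 5 words.

5


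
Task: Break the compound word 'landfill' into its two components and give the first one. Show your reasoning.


Split 'landfill' into 'land' + 'fill'. The first part is 'land'.

land


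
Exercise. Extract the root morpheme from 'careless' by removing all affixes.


Remove suffix '-less' from 'careless' to get root 'care'.

care


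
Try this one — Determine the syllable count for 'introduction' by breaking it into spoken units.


Break 'introduction' into syllables: in-tro-duc-tion -> in | tro | duc | tion = 4 syllables

4 syllables
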